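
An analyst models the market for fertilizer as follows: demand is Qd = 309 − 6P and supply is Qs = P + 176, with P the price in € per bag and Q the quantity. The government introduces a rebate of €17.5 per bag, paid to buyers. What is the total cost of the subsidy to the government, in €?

Without the subsidy, 309 − 6P = P + 176 gives 7P = 133, so P* = €19 and Q* = 195.
With a per-unit subsidy paid to buyers, each effectively pays P − 17.5, so demand becomes Qd = 309 − 6(P − 17.5).
Solving gives Q = 210 with buyers paying €16.5 and suppliers receiving €34 (the €17.5 wedge).
Outlay = t · Q = 17.5 · 210 = €3675.

Government outlay = €3675.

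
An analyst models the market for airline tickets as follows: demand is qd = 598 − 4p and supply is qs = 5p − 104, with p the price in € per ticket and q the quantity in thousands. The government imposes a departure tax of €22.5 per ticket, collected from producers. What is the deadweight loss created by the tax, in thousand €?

Deadweight loss = €562.5 thousand.

Without the tax, 598 − 4p = 5p − 104 gives 9p = 702, so p* = €78 and q* = 286.
With the tax collected from producers, supply shifts: qs = 5(p − 22.5) − 104.
Solving gives q = 236 with consumers paying €90.5 and producers receiving €68 (the €22.5 wedge).
Quantity falls by |ΔQ| = |286 − 236| = 50.
DWL = ½ · t · |ΔQ| = ½ · 22.5 · 50 = €562.5.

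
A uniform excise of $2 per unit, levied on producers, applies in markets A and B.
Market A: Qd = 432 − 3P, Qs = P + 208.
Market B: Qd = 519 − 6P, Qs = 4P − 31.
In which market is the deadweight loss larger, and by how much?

Market B, by $3.3.

Market A: pre-tax P* = $56, Q* = 264; post-tax Q = 262.5; deadweight loss = $1.5.
Market B: pre-tax P* = $55, Q* = 189; post-tax Q = 184.2; deadweight loss = $4.8.
Difference: $1.5 vs $4.8 → market B is larger by $3.3.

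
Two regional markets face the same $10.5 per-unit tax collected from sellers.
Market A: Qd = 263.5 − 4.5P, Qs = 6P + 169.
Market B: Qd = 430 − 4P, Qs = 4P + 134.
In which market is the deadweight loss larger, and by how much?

Market A: pre-tax P* = $9, Q* = 223; post-tax Q = 196; deadweight loss = $141.75.
Market B: pre-tax P* = $37, Q* = 282; post-tax Q = 261; deadweight loss = $110.25.
Difference: $141.75 vs $110.25 → market A is larger by $31.5.

Market A, by $31.5.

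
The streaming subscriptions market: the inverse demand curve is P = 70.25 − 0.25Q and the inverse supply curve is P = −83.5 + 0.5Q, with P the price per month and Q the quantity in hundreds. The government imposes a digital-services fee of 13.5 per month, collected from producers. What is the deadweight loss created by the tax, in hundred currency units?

Rewrite in direct form: Qd = 281 − 4P and Qs = 2P + 167.
Before the tax: set 281 − 4P = 2P + 167 → P* = 19, Q* = 205.
With the tax collected from producers, supply shifts: Qs = 2(P − 13.5) + 167.
New equilibrium: consumers pay 23.5, producers receive 10, Q = 187. (Wedge: Pb − Ps = 13.5.)
Quantity falls by |ΔQ| = |205 − 187| = 18.
DWL = ½ · t · |ΔQ| = ½ · 13.5 · 18 = 121.5.

Deadweight loss = 121.5 hundred.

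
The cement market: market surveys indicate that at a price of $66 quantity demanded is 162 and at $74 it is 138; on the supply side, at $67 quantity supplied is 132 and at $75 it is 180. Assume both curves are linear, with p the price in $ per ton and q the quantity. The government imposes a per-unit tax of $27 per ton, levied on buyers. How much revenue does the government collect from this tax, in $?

Tax revenue = $2592.

Demand slope: (138 − 162)/(74 − 66) = -3, so qd = 360 − 3p.
Supply slope: (180 − 132)/(75 − 67) = 6, so qs = 6p − 270.
Without the tax, 360 − 3p = 6p − 270 gives 9p = 630, so p* = $70 and q* = 150.
With the tax collected from buyers, demand (in seller-price terms) shifts: qd = 360 − 3(p + 27).
New equilibrium: buyers pay $88, sellers receive $61, q = 96. (Wedge: pb − ps = 27.)
Revenue = t · Q = 27 · 96 = $2592.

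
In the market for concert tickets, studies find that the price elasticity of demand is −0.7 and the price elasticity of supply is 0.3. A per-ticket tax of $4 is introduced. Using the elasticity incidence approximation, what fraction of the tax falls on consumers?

Consumers' share ≈ 0.3.

Incidence ratio: consumers' share ≈ εs / (εs + |εd|) = 0.3 / (0.3 + 0.7) = 0.3.
Supply is the less elastic side, so consumers bear the smaller share.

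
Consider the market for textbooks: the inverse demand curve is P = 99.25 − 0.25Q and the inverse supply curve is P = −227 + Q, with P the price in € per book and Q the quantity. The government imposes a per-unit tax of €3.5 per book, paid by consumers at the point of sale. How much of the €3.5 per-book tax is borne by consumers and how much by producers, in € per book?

Rewrite in direct form: Qd = 397 − 4P and Qs = P + 227.
Before the tax: set 397 − 4P = P + 227 → P* = €34, Q* = 261.
With the tax collected from consumers, demand (in seller-price terms) shifts: Qd = 397 − 4(P + 3.5).
New equilibrium: consumers pay €34.7, producers receive €31.2, Q = 258.2. (Wedge: Pb − Ps = 3.5.)
Burden on consumers: €0.7; on producers: €2.8. (They sum to €3.5.)
The less price-elastic side of the market bears the larger share of a per-unit tax.

Consumers bear €0.7 per book; producers bear €2.8 per book.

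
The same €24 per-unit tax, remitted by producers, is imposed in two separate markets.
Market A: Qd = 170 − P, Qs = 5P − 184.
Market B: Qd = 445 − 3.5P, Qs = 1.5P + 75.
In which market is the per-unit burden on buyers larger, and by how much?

Market A: pre-tax P* = €59, Q* = 111; post-tax Q = 91; per-unit burden on buyers = €20.
Market B: pre-tax P* = €74, Q* = 186; post-tax Q = 160.8; per-unit burden on buyers = €7.2.
Difference: €20 vs €7.2 → market A is larger by €12.8.

Market A, by €12.8.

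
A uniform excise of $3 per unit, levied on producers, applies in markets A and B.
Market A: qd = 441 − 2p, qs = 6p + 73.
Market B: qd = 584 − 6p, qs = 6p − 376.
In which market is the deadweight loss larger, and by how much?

Market B, by $6.75.

Market A: pre-tax p* = $46, q* = 349; post-tax q = 344.5; deadweight loss = $6.75.
Market B: pre-tax p* = $80, q* = 104; post-tax q = 95; deadweight loss = $13.5.
Difference: $6.75 vs $13.5 → market B is larger by $6.75.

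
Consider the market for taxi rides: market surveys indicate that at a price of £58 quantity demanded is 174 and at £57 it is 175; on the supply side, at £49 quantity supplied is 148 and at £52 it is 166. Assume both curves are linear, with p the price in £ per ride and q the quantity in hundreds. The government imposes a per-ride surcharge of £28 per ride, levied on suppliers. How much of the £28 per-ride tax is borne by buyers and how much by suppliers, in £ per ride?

Buyers bear £24 per ride; suppliers bear £4 per ride.

Demand slope: (175 − 174)/(57 − 58) = -1, so qd = 232 − p.
Supply slope: (166 − 148)/(52 − 49) = 6, so qs = 6p − 146.
Before the tax: set 232 − p = 6p − 146 → p* = £54, q* = 178.
With the tax collected from suppliers, supply shifts: qs = 6(p − 28) − 146.
Solving gives q = 154 with buyers paying £78 and suppliers receiving £50 (the £28 wedge).
Burden on buyers: £24; on suppliers: £4. (They sum to £28.)
The less price-elastic side of the market bears the larger share of a per-unit tax.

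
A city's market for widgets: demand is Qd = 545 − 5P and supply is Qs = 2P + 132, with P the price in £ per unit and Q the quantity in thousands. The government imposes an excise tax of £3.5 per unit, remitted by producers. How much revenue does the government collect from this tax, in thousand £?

Tax revenue = £857.5 thousand.

Before the tax: set 545 − 5P = 2P + 132 → P* = £59, Q* = 250.
With the tax collected from producers, supply shifts: Qs = 2(P − 3.5) + 132.
Solving gives Q = 245 with buyers paying £60 and producers receiving £56.5 (the £3.5 wedge).
Revenue = t · Q = 3.5 · 245 = £857.5.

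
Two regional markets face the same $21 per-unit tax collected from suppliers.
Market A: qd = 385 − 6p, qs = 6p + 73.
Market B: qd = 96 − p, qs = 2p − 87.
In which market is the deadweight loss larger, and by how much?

Market A, by $514.5.

Market A: pre-tax p* = $26, q* = 229; post-tax q = 166; deadweight loss = $661.5.
Market B: pre-tax p* = $61, q* = 35; post-tax q = 21; deadweight loss = $147.
Difference: $661.5 vs $147 → market A is larger by $514.5.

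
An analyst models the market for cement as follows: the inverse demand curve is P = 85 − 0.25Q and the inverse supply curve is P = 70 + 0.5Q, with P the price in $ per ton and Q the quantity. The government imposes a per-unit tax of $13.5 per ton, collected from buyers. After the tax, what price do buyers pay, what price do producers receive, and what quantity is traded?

Rewrite in direct form: Qd = 340 − 4P and Qs = 2P − 140.
Without the tax, 340 − 4P = 2P − 140 gives 6P = 480, so P* = $80 and Q* = 20.
With the tax collected from buyers, demand (in seller-price terms) shifts: Qd = 340 − 4(P + 13.5).
New equilibrium: buyers pay $84.5, producers receive $71, Q = 2. (Wedge: Pb − Ps = 13.5.)
The less price-elastic side of the market bears the larger share of a per-unit tax.

Buyers pay $84.5; producers receive $71; quantity = 2.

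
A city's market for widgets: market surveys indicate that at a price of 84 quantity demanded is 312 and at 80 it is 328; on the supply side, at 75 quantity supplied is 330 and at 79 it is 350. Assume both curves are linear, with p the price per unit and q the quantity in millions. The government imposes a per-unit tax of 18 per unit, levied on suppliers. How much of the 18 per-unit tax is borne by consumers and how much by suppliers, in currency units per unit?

Demand slope: (328 − 312)/(80 − 84) = -4, so qd = 648 − 4p.
Supply slope: (350 − 330)/(79 − 75) = 5, so qs = 5p − 45.
Without the tax, 648 − 4p = 5p − 45 gives 9p = 693, so p* = 77 and q* = 340.
With the tax collected from suppliers, supply shifts: qs = 5(p − 18) − 45.
Solving gives q = 300 with consumers paying 87 and suppliers receiving 69 (the 18 wedge).
Burden on consumers: 10; on suppliers: 8. (They sum to 18.)
The less price-elastic side of the market bears the larger share of a per-unit tax.

Consumers bear 10 per unit; suppliers bear 8 per unit.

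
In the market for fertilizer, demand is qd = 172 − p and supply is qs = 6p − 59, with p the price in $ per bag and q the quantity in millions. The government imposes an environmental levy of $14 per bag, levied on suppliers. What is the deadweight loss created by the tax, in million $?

Before the tax: set 172 − p = 6p − 59 → p* = $33, q* = 139.
With the tax collected from suppliers, supply shifts: qs = 6(p − 14) − 59.
New equilibrium: buyers pay $45, suppliers receive $31, q = 127. (Wedge: pb − ps = 14.)
Quantity falls by |ΔQ| = |139 − 127| = 12.
DWL = ½ · t · |ΔQ| = ½ · 14 · 12 = $84.

Deadweight loss = $84 million.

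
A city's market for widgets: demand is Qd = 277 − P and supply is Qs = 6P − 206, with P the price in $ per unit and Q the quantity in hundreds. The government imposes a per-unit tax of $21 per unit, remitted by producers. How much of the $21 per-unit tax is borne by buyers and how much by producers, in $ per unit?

Before the tax: set 277 − P = 6P − 206 → P* = $69, Q* = 208.
With the tax collected from producers, supply shifts: Qs = 6(P − 21) − 206.
New equilibrium: buyers pay $87, producers receive $66, Q = 190. (Wedge: Pb − Ps = 21.)
Burden on buyers: $18; on producers: $3. (They sum to $21.)
The less price-elastic side of the market bears the larger share of a per-unit tax.

Buyers bear $18 per unit; producers bear $3 per unit.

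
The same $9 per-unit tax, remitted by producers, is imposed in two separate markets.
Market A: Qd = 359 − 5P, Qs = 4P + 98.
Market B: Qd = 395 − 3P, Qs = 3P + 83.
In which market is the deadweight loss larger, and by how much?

Market A, by $29.25.

Market A: pre-tax P* = $29, Q* = 214; post-tax Q = 194; deadweight loss = $90.
Market B: pre-tax P* = $52, Q* = 239; post-tax Q = 225.5; deadweight loss = $60.75.
Difference: $90 vs $60.75 → market A is larger by $29.25.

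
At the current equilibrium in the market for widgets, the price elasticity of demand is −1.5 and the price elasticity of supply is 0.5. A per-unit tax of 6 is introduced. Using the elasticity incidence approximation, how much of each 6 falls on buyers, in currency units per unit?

Buyers bear ≈ 1.5 per unit.

Incidence ratio: buyers' share ≈ εs / (εs + |εd|) = 0.5 / (0.5 + 1.5) = 0.25.
So buyers bear ≈ 0.25 × 6 = 1.5; suppliers bear 4.5.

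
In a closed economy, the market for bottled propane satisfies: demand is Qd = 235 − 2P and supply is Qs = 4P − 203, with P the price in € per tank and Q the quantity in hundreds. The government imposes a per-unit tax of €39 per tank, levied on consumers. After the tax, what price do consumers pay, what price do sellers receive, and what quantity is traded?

Without the tax, 235 − 2P = 4P − 203 gives 6P = 438, so P* = €73 and Q* = 89.
With the tax collected from consumers, demand (in seller-price terms) shifts: Qd = 235 − 2(P + 39).
Solving gives Q = 37 with consumers paying €99 and sellers receiving €60 (the €39 wedge).

Consumers pay €99; sellers receive €60; quantity = 37.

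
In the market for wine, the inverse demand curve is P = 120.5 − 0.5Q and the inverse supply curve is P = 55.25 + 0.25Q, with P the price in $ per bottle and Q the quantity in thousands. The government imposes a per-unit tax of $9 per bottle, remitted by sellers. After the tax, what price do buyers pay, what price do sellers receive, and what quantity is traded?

Rewrite in direct form: Qd = 241 − 2P and Qs = 4P − 221.
Before the tax: set 241 − 2P = 4P − 221 → P* = $77, Q* = 87.
With the tax collected from sellers, supply shifts: Qs = 4(P − 9) − 221.
Solving gives Q = 75 with buyers paying $83 and sellers receiving $74 (the $9 wedge).
The less price-elastic side of the market bears the larger share of a per-unit tax.

Buyers pay $83; sellers receive $74; quantity = 75.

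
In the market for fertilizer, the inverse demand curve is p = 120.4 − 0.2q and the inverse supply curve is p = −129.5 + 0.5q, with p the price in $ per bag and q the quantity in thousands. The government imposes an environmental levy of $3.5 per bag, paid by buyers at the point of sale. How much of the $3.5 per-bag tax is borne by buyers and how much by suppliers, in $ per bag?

Buyers bear $1 per bag; suppliers bear $2.5 per bag.

Rewrite in direct form: qd = 602 − 5p and qs = 2p + 259.
Before the tax: set 602 − 5p = 2p + 259 → p* = $49, q* = 357.
With the tax collected from buyers, demand (in seller-price terms) shifts: qd = 602 − 5(p + 3.5).
New equilibrium: buyers pay $50, suppliers receive $46.5, q = 352. (Wedge: pb − ps = 3.5.)
Burden on buyers: $1; on suppliers: $2.5. (They sum to $3.5.)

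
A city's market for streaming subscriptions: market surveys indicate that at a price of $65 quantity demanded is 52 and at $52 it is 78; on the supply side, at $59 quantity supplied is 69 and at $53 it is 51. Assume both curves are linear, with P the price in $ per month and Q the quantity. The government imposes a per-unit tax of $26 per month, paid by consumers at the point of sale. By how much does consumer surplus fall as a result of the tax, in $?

Demand slope: (78 − 52)/(52 − 65) = -2, so Qd = 182 − 2P.
Supply slope: (51 − 69)/(53 − 59) = 3, so Qs = 3P − 108.
Before the tax: set 182 − 2P = 3P − 108 → P* = $58, Q* = 66.
With the tax collected from consumers, demand (in seller-price terms) shifts: Qd = 182 − 2(P + 26).
Solving gives Q = 34.8 with consumers paying $73.6 and sellers receiving $47.6 (the $26 wedge).
ΔCS is the trapezoid between Q = 34.8 and Q = 66 of height $15.6: ½ · (66 + 34.8) · 15.6 = $786.24.

Consumer surplus falls by $786.24.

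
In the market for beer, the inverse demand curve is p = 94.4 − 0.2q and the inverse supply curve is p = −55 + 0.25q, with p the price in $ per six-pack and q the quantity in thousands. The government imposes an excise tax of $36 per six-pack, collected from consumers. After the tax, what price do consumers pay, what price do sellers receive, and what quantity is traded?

Consumers pay $44; sellers receive $8; quantity = 252.

Inverting to q(p) form: qd = 472 − 5p; qs = 4p + 220.
Without the tax, 472 − 5p = 4p + 220 gives 9p = 252, so p* = $28 and q* = 332.
With the tax collected from consumers, demand (in seller-price terms) shifts: qd = 472 − 5(p + 36).
New equilibrium: consumers pay $44, sellers receive $8, q = 252. (Wedge: pb − ps = 36.)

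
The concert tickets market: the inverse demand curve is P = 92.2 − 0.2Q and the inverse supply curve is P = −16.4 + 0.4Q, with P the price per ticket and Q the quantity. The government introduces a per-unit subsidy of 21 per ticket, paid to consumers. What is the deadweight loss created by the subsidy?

Rewrite in direct form: Qd = 461 − 5P and Qs = 2.5P + 41.
Before the subsidy: set 461 − 5P = 2.5P + 41 → P* = 56, Q* = 181.
With a per-unit subsidy paid to consumers, each effectively pays P − 21, so demand becomes Qd = 461 − 5(P − 21).
Solving gives Q = 216 with consumers paying 49 and producers receiving 70 (the 21 wedge).
Quantity rises by |ΔQ| = |181 − 216| = 35.
DWL = ½ · t · |ΔQ| = ½ · 21 · 35 = 367.5.

Deadweight loss = 367.5.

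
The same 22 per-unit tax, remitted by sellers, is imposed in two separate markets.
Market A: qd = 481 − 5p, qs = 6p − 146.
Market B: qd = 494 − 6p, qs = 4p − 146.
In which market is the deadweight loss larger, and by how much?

Market A: pre-tax p* = 57, q* = 196; post-tax q = 136; deadweight loss = 660.
Market B: pre-tax p* = 64, q* = 110; post-tax q = 57.2; deadweight loss = 580.8.
Difference: 660 vs 580.8 → market A is larger by 79.2.

Market A, by 79.2.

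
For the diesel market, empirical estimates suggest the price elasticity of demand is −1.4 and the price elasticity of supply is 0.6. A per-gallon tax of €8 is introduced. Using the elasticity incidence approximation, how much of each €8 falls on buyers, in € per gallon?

Incidence ratio: buyers' share ≈ εs / (εs + |εd|) = 0.6 / (0.6 + 1.4) = 0.3.
So buyers bear ≈ 0.3 × €8 = €2.4; producers bear €5.6.

Buyers bear ≈ €2.4 per gallon.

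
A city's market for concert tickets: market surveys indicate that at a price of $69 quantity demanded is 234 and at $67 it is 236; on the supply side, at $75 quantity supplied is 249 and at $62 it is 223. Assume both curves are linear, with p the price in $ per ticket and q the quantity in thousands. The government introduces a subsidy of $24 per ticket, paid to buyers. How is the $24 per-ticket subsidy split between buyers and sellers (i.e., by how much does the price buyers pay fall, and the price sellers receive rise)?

Buyers gain $16 per ticket; sellers gain $8 per ticket.

Demand slope: (236 − 234)/(67 − 69) = -1, so qd = 303 − p.
Supply slope: (223 − 249)/(62 − 75) = 2, so qs = 2p + 99.
Before the subsidy: set 303 − p = 2p + 99 → p* = $68, q* = 235.
With a per-unit subsidy paid to buyers, each effectively pays p − 24, so demand becomes qd = 303 − (p − 24).
New equilibrium: buyers pay $52, sellers receive $76, q = 251. (Wedge: pb − ps = −24.)
Gain to buyers: $16; to sellers: $8. (They sum to $24.)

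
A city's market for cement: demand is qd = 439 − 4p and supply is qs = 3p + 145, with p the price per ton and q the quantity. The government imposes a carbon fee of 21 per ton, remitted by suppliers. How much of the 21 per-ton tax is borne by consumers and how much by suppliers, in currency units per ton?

Without the tax, 439 − 4p = 3p + 145 gives 7p = 294, so p* = 42 and q* = 271.
With the tax collected from suppliers, supply shifts: qs = 3(p − 21) + 145.
New equilibrium: consumers pay 51, suppliers receive 30, q = 235. (Wedge: pb − ps = 21.)
Burden on consumers: 9; on suppliers: 12. (They sum to 21.)

Consumers bear 9 per ton; suppliers bear 12 per ton.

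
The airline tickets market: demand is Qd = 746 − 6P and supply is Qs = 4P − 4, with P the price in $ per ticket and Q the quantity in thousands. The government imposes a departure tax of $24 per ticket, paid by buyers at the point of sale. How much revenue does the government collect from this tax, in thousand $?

Before the tax: set 746 − 6P = 4P − 4 → P* = $75, Q* = 296.
With the tax collected from buyers, demand (in seller-price terms) shifts: Qd = 746 − 6(P + 24).
New equilibrium: buyers pay $84.6, producers receive $60.6, Q = 238.4. (Wedge: Pb − Ps = 24.)
Revenue = t · Q = 24 · 238.4 = $5721.6.

Tax revenue = $5721.6 thousand.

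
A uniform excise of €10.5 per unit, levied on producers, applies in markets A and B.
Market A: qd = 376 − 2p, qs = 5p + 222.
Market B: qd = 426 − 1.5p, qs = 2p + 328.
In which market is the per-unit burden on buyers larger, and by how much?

Market A, by €1.5.

Market A: pre-tax p* = €22, q* = 332; post-tax q = 317; per-unit burden on buyers = €7.5.
Market B: pre-tax p* = €28, q* = 384; post-tax q = 375; per-unit burden on buyers = €6.
Difference: €7.5 vs €6 → market A is larger by €1.5.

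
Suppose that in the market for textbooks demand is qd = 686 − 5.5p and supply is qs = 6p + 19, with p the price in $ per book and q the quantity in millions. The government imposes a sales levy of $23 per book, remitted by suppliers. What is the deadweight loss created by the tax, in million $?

Before the tax: set 686 − 5.5p = 6p + 19 → p* = $58, q* = 367.
With the tax collected from suppliers, supply shifts: qs = 6(p − 23) + 19.
Solving gives q = 301 with consumers paying $70 and suppliers receiving $47 (the $23 wedge).
Quantity falls by |ΔQ| = |367 − 301| = 66.
DWL = ½ · t · |ΔQ| = ½ · 23 · 66 = $759.

Deadweight loss = $759 million.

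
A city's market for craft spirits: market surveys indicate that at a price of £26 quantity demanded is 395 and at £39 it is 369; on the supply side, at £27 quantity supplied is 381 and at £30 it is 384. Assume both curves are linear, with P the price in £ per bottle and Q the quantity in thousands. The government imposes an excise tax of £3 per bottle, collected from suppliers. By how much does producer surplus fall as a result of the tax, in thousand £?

Demand slope: (369 − 395)/(39 − 26) = -2, so Qd = 447 − 2P.
Supply slope: (384 − 381)/(30 − 27) = 1, so Qs = P + 354.
Without the tax, 447 − 2P = P + 354 gives 3P = 93, so P* = £31 and Q* = 385.
With the tax collected from suppliers, supply shifts: Qs = (P − 3) + 354.
Solving gives Q = 383 with buyers paying £32 and suppliers receiving £29 (the £3 wedge).
ΔPS is the trapezoid between Q = 383 and Q = 385 of height £2: ½ · (385 + 383) · 2 = £768.

Producer surplus falls by £768 thousand.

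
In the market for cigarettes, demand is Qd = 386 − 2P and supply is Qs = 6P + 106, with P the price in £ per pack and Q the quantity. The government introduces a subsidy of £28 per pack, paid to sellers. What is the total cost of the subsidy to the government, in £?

Government outlay = £10024.

Before the subsidy: set 386 − 2P = 6P + 106 → P* = £35, Q* = 316.
With a per-unit subsidy paid to sellers, each receives P + 28 per unit sold, so supply becomes Qs = 6(P + 28) + 106.
Solving gives Q = 358 with buyers paying £14 and sellers receiving £42 (the £28 wedge).
Outlay = t · Q = 28 · 358 = £10024.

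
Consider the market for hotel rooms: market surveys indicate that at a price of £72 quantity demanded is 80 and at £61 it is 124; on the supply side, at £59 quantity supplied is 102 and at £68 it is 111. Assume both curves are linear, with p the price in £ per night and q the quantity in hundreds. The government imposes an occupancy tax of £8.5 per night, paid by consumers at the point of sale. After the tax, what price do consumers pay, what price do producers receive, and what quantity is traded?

Consumers pay £66.7; producers receive £58.2; quantity = 101.2.

Demand slope: (124 − 80)/(61 − 72) = -4, so qd = 368 − 4p.
Supply slope: (111 − 102)/(68 − 59) = 1, so qs = p + 43.
Before the tax: set 368 − 4p = p + 43 → p* = £65, q* = 108.
With the tax collected from consumers, demand (in seller-price terms) shifts: qd = 368 − 4(p + 8.5).
Solving gives q = 101.2 with consumers paying £66.7 and producers receiving £58.2 (the £8.5 wedge).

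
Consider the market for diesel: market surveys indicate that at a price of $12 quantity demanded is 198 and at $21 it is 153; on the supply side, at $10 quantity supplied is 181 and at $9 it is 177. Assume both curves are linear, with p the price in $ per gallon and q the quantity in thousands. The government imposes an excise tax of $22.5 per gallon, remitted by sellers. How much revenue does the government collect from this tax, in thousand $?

Tax revenue = $3217.5 thousand.

Demand slope: (153 − 198)/(21 − 12) = -5, so qd = 258 − 5p.
Supply slope: (177 − 181)/(9 − 10) = 4, so qs = 4p + 141.
Before the tax: set 258 − 5p = 4p + 141 → p* = $13, q* = 193.
With the tax collected from sellers, supply shifts: qs = 4(p − 22.5) + 141.
Solving gives q = 143 with buyers paying $23 and sellers receiving $0.5 (the $22.5 wedge).
Revenue = t · Q = 22.5 · 143 = $3217.5.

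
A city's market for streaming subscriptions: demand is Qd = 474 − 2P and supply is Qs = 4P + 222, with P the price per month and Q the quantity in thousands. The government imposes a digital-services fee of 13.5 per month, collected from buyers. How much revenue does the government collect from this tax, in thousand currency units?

Tax revenue = 5022 thousand.

Before the tax: set 474 − 2P = 4P + 222 → P* = 42, Q* = 390.
With the tax collected from buyers, demand (in seller-price terms) shifts: Qd = 474 − 2(P + 13.5).
New equilibrium: buyers pay 51, producers receive 37.5, Q = 372. (Wedge: Pb − Ps = 13.5.)
Revenue = t · Q = 13.5 · 372 = 5022.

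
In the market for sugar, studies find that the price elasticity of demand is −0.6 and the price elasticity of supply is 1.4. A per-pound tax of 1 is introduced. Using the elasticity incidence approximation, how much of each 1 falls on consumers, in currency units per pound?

Incidence ratio: consumers' share ≈ εs / (εs + |εd|) = 1.4 / (1.4 + 0.6) = 0.7.
So consumers bear ≈ 0.7 × 1 = 0.7; sellers bear 0.3.

Consumers bear ≈ 0.7 per pound.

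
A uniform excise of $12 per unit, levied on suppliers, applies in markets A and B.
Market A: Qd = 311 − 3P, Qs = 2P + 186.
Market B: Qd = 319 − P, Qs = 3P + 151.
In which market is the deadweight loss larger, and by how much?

Market A, by $32.4.

Market A: pre-tax P* = $25, Q* = 236; post-tax Q = 221.6; deadweight loss = $86.4.
Market B: pre-tax P* = $42, Q* = 277; post-tax Q = 268; deadweight loss = $54.
Difference: $86.4 vs $54 → market A is larger by $32.4.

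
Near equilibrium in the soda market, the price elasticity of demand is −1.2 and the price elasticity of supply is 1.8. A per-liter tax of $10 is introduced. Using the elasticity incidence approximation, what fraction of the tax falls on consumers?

Incidence ratio: consumers' share ≈ εs / (εs + |εd|) = 1.8 / (1.8 + 1.2) = 0.6.
Supply is the more elastic side, so consumers bear the larger share.

Consumers' share ≈ 0.6.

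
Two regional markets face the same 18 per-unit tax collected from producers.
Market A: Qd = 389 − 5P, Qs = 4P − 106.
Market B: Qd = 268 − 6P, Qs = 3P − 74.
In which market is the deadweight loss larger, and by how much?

Market A, by 36.

Market A: pre-tax P* = 55, Q* = 114; post-tax Q = 74; deadweight loss = 360.
Market B: pre-tax P* = 38, Q* = 40; post-tax Q = 4; deadweight loss = 324.
Difference: 360 vs 324 → market A is larger by 36.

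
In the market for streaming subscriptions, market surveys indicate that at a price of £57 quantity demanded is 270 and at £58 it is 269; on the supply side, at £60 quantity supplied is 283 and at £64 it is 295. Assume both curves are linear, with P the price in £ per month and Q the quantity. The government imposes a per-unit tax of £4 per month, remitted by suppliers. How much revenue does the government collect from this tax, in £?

Demand slope: (269 − 270)/(58 − 57) = -1, so Qd = 327 − P.
Supply slope: (295 − 283)/(64 − 60) = 3, so Qs = 3P + 103.
Before the tax: set 327 − P = 3P + 103 → P* = £56, Q* = 271.
With the tax collected from suppliers, supply shifts: Qs = 3(P − 4) + 103.
New equilibrium: consumers pay £59, suppliers receive £55, Q = 268. (Wedge: Pb − Ps = 4.)
Revenue = t · Q = 4 · 268 = £1072.

Tax revenue = £1072.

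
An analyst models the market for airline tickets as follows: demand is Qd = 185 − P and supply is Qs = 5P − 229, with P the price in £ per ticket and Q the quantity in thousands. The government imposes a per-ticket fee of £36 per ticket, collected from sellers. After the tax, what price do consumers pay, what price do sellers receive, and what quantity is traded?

Before the tax: set 185 − P = 5P − 229 → P* = £69, Q* = 116.
With the tax collected from sellers, supply shifts: Qs = 5(P − 36) − 229.
New equilibrium: consumers pay £99, sellers receive £63, Q = 86. (Wedge: Pb − Ps = 36.)
The less price-elastic side of the market bears the larger share of a per-unit tax.

Consumers pay £99; sellers receive £63; quantity = 86.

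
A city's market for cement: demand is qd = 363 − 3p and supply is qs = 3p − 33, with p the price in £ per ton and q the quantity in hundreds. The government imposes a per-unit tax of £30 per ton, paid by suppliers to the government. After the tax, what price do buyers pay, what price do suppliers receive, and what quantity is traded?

Without the tax, 363 − 3p = 3p − 33 gives 6p = 396, so p* = £66 and q* = 165.
With the tax collected from suppliers, supply shifts: qs = 3(p − 30) − 33.
Solving gives q = 120 with buyers paying £81 and suppliers receiving £51 (the £30 wedge).
The less price-elastic side of the market bears the larger share of a per-unit tax.

Buyers pay £81; suppliers receive £51; quantity = 120.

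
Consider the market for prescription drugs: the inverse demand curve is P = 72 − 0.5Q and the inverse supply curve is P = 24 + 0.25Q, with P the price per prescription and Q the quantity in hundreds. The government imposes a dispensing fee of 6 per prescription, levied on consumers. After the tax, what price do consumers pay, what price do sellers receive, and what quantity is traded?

Consumers pay 44; sellers receive 38; quantity = 56.

Rewrite in direct form: Qd = 144 − 2P and Qs = 4P − 96.
Without the tax, 144 − 2P = 4P − 96 gives 6P = 240, so P* = 40 and Q* = 64.
With the tax collected from consumers, demand (in seller-price terms) shifts: Qd = 144 − 2(P + 6).
Solving gives Q = 56 with consumers paying 44 and sellers receiving 38 (the 6 wedge).
The less price-elastic side of the market bears the larger share of a per-unit tax.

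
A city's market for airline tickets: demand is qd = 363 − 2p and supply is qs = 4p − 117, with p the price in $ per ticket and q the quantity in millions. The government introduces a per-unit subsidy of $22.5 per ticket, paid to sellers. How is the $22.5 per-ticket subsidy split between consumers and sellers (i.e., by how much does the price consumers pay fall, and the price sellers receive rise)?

Without the subsidy, 363 − 2p = 4p − 117 gives 6p = 480, so p* = $80 and q* = 203.
With a per-unit subsidy paid to sellers, each receives p + 22.5 per unit sold, so supply becomes qs = 4(p + 22.5) − 117.
Solving gives q = 233 with consumers paying $65 and sellers receiving $87.5 (the $22.5 wedge).
Gain to consumers: $15; to sellers: $7.5. (They sum to $22.5.)

Consumers gain $15 per ticket; sellers gain $7.5 per ticket.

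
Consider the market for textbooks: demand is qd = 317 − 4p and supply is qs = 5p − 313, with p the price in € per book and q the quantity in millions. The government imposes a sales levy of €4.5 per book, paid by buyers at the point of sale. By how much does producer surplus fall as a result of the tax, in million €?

Producer surplus falls by €64 million.

Without the tax, 317 − 4p = 5p − 313 gives 9p = 630, so p* = €70 and q* = 37.
With the tax collected from buyers, demand (in seller-price terms) shifts: qd = 317 − 4(p + 4.5).
Solving gives q = 27 with buyers paying €72.5 and producers receiving €68 (the €4.5 wedge).
ΔPS is the trapezoid between Q = 27 and Q = 37 of height €2: ½ · (37 + 27) · 2 = €64.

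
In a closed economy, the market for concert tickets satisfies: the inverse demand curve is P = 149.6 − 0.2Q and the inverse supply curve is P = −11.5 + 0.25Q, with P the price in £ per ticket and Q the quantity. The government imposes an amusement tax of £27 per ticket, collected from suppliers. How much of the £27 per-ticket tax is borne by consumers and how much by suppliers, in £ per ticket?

Consumers bear £12 per ticket; suppliers bear £15 per ticket.

Rewrite in direct form: Qd = 748 − 5P and Qs = 4P + 46.
Before the tax: set 748 − 5P = 4P + 46 → P* = £78, Q* = 358.
With the tax collected from suppliers, supply shifts: Qs = 4(P − 27) + 46.
Solving gives Q = 298 with consumers paying £90 and suppliers receiving £63 (the £27 wedge).
Burden on consumers: £12; on suppliers: £15. (They sum to £27.)
The less price-elastic side of the market bears the larger share of a per-unit tax.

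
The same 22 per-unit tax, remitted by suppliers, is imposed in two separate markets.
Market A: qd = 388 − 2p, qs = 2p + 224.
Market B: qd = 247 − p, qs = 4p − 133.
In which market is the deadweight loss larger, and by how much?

Market A: pre-tax p* = 41, q* = 306; post-tax q = 284; deadweight loss = 242.
Market B: pre-tax p* = 76, q* = 171; post-tax q = 153.4; deadweight loss = 193.6.
Difference: 242 vs 193.6 → market A is larger by 48.4.

Market A, by 48.4.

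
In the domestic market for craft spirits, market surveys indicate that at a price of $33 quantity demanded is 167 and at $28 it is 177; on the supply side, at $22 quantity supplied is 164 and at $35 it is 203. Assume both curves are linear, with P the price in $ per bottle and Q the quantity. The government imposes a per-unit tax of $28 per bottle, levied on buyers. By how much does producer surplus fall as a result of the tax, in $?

Demand slope: (177 − 167)/(28 − 33) = -2, so Qd = 233 − 2P.
Supply slope: (203 − 164)/(35 − 22) = 3, so Qs = 3P + 98.
Before the tax: set 233 − 2P = 3P + 98 → P* = $27, Q* = 179.
With the tax collected from buyers, demand (in seller-price terms) shifts: Qd = 233 − 2(P + 28).
New equilibrium: buyers pay $43.8, sellers receive $15.8, Q = 145.4. (Wedge: Pb − Ps = 28.)
ΔPS is the trapezoid between Q = 145.4 and Q = 179 of height $11.2: ½ · (179 + 145.4) · 11.2 = $1816.64.

Producer surplus falls by $1816.64.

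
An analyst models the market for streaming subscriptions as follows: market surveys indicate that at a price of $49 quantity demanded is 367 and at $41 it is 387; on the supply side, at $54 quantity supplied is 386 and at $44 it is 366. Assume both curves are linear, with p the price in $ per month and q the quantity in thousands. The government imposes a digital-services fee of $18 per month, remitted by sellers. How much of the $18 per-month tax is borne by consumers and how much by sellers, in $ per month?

Consumers bear $8 per month; sellers bear $10 per month.

Demand slope: (387 − 367)/(41 − 49) = -2.5, so qd = 489.5 − 2.5p.
Supply slope: (366 − 386)/(44 − 54) = 2, so qs = 2p + 278.
Before the tax: set 489.5 − 2.5p = 2p + 278 → p* = $47, q* = 372.
With the tax collected from sellers, supply shifts: qs = 2(p − 18) + 278.
Solving gives q = 352 with consumers paying $55 and sellers receiving $37 (the $18 wedge).
Burden on consumers: $8; on sellers: $10. (They sum to $18.)
The less price-elastic side of the market bears the larger share of a per-unit tax.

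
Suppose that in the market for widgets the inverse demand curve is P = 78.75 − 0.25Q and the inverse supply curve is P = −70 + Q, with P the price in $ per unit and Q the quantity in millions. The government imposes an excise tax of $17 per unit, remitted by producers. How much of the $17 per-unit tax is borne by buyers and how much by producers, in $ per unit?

Inverting to Q(P) form: Qd = 315 − 4P; Qs = P + 70.
Before the tax: set 315 − 4P = P + 70 → P* = $49, Q* = 119.
With the tax collected from producers, supply shifts: Qs = (P − 17) + 70.
Solving gives Q = 105.4 with buyers paying $52.4 and producers receiving $35.4 (the $17 wedge).
Burden on buyers: $3.4; on producers: $13.6. (They sum to $17.)
The less price-elastic side of the market bears the larger share of a per-unit tax.

Buyers bear $3.4 per unit; producers bear $13.6 per unit.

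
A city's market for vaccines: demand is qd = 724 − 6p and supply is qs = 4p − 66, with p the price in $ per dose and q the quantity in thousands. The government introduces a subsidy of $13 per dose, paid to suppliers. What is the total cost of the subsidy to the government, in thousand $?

Before the subsidy: set 724 − 6p = 4p − 66 → p* = $79, q* = 250.
With a per-unit subsidy paid to suppliers, each receives p + 13 per unit sold, so supply becomes qs = 4(p + 13) − 66.
New equilibrium: buyers pay $73.8, suppliers receive $86.8, q = 281.2. (Wedge: pb − ps = −13.)
Outlay = t · Q = 13 · 281.2 = $3655.6.

Government outlay = $3655.6 thousand.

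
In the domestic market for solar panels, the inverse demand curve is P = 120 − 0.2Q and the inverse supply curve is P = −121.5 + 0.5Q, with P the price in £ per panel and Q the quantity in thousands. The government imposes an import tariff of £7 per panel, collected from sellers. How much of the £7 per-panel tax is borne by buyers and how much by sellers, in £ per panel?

Rewrite in direct form: Qd = 600 − 5P and Qs = 2P + 243.
Without the tax, 600 − 5P = 2P + 243 gives 7P = 357, so P* = £51 and Q* = 345.
With the tax collected from sellers, supply shifts: Qs = 2(P − 7) + 243.
Solving gives Q = 335 with buyers paying £53 and sellers receiving £46 (the £7 wedge).
Burden on buyers: £2; on sellers: £5. (They sum to £7.)

Buyers bear £2 per panel; sellers bear £5 per panel.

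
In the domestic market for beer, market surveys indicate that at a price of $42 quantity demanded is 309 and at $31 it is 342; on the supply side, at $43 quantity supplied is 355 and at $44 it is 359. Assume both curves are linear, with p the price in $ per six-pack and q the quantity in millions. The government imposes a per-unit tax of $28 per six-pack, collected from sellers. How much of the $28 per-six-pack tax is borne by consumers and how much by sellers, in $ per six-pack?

Consumers bear $16 per six-pack; sellers bear $12 per six-pack.

Demand slope: (342 − 309)/(31 − 42) = -3, so qd = 435 − 3p.
Supply slope: (359 − 355)/(44 − 43) = 4, so qs = 4p + 183.
Before the tax: set 435 − 3p = 4p + 183 → p* = $36, q* = 327.
With the tax collected from sellers, supply shifts: qs = 4(p − 28) + 183.
Solving gives q = 279 with consumers paying $52 and sellers receiving $24 (the $28 wedge).
Burden on consumers: $16; on sellers: $12. (They sum to $28.)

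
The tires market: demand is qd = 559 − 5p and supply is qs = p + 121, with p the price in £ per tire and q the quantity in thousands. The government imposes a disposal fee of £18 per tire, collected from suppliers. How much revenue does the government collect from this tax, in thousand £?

Before the tax: set 559 − 5p = p + 121 → p* = £73, q* = 194.
With the tax collected from suppliers, supply shifts: qs = (p − 18) + 121.
Solving gives q = 179 with buyers paying £76 and suppliers receiving £58 (the £18 wedge).
Revenue = t · Q = 18 · 179 = £3222.

Tax revenue = £3222 thousand.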